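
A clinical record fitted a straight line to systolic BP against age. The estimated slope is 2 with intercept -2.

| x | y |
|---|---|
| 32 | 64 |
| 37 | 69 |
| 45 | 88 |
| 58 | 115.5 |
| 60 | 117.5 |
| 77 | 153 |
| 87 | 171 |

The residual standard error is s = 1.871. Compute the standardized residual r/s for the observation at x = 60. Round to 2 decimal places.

ŷ = -2 + 2·60 = 118
r = 117.5 − 118 = -0.5
r/s = -0.5 / 1.871 = -0.27

-0.27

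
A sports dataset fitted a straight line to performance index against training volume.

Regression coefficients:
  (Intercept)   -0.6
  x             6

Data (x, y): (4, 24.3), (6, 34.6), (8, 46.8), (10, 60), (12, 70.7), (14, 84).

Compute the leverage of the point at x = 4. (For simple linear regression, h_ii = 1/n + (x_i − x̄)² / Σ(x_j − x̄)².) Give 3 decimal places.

x̄ = (4 + 6 + 8 + 10 + 12 + 14)/6 = 9
Σ(x − x̄)² = 25 + 9 + 1 + 1 + 9 + 25 = 70
h = 1/6 + (-5)²/70 = 0.166667 + 0.357143 = 0.524

h = 0.524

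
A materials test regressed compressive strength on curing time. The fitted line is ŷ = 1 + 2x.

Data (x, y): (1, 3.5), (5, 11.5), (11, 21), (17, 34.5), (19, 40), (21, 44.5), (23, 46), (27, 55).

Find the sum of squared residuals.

SSE = 9

x=1: ŷ = 1 + 2·1 = 3; r = 3.5 − 3 = 0.5
x=5: ŷ = 1 + 2·5 = 11; r = 11.5 − 11 = 0.5
x=11: ŷ = 1 + 2·11 = 23; r = 21 − 23 = -2
x=17: ŷ = 1 + 2·17 = 35; r = 34.5 − 35 = -0.5
x=19: ŷ = 1 + 2·19 = 39; r = 40 − 39 = 1
x=21: ŷ = 1 + 2·21 = 43; r = 44.5 − 43 = 1.5
x=23: ŷ = 1 + 2·23 = 47; r = 46 − 47 = -1
x=27: ŷ = 1 + 2·27 = 55; r = 55 − 55 = 0
SSE = 0.25 + 0.25 + 4 + 0.25 + 1 + 2.25 + 1 + 0 = 9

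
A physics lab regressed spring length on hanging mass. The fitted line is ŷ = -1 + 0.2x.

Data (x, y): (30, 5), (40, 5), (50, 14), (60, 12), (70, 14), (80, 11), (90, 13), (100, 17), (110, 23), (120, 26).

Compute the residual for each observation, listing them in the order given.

x=30: ŷ = -1 + 0.2·30 = 5; r = 5 − 5 = 0
x=40: ŷ = -1 + 0.2·40 = 7; r = 5 − 7 = -2
x=50: ŷ = -1 + 0.2·50 = 9; r = 14 − 9 = 5
x=60: ŷ = -1 + 0.2·60 = 11; r = 12 − 11 = 1
x=70: ŷ = -1 + 0.2·70 = 13; r = 14 − 13 = 1
x=80: ŷ = -1 + 0.2·80 = 15; r = 11 − 15 = -4
x=90: ŷ = -1 + 0.2·90 = 17; r = 13 − 17 = -4
x=100: ŷ = -1 + 0.2·100 = 19; r = 17 − 19 = -2
x=110: ŷ = -1 + 0.2·110 = 21; r = 23 − 21 = 2
x=120: ŷ = -1 + 0.2·120 = 23; r = 26 − 23 = 3

0, -2, 5, 1, 1, -4, -4, -2, 2, 3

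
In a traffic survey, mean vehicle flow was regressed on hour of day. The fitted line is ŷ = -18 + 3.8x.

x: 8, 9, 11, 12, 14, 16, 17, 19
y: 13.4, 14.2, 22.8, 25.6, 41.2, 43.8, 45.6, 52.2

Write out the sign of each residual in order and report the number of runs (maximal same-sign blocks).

x=8: ŷ = -18 + 3.8·8 = 12.4; e = 13.4 − 12.4 = 1
x=9: ŷ = -18 + 3.8·9 = 16.2; e = 14.2 − 16.2 = -2
x=11: ŷ = -18 + 3.8·11 = 23.8; e = 22.8 − 23.8 = -1
x=12: ŷ = -18 + 3.8·12 = 27.6; e = 25.6 − 27.6 = -2
x=14: ŷ = -18 + 3.8·14 = 35.2; e = 41.2 − 35.2 = 6
x=16: ŷ = -18 + 3.8·16 = 42.8; e = 43.8 − 42.8 = 1
x=17: ŷ = -18 + 3.8·17 = 46.6; e = 45.6 − 46.6 = -1
x=19: ŷ = -18 + 3.8·19 = 54.2; e = 52.2 − 54.2 = -2
Signs: + − − − + + − −
Runs: +×1, −×3, +×2, −×2 → 4

4 runs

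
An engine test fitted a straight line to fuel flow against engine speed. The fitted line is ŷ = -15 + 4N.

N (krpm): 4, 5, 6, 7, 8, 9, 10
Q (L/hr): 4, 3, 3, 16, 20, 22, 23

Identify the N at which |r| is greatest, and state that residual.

N = 6, r = -6

N=4: ŷ = -15 + 4·4 = 1; r = 4 − 1 = 3
N=5: ŷ = -15 + 4·5 = 5; r = 3 − 5 = -2
N=6: ŷ = -15 + 4·6 = 9; r = 3 − 9 = -6
N=7: ŷ = -15 + 4·7 = 13; r = 16 − 13 = 3
N=8: ŷ = -15 + 4·8 = 17; r = 20 − 17 = 3
N=9: ŷ = -15 + 4·9 = 21; r = 22 − 21 = 1
N=10: ŷ = -15 + 4·10 = 25; r = 23 − 25 = -2
Largest |r| is 6 at N = 6, residual -6.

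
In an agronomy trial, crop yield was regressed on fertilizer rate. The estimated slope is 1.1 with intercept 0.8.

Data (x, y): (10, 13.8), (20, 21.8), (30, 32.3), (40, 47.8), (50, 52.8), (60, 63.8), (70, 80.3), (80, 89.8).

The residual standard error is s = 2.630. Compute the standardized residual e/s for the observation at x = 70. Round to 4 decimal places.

0.9506

ŷ = 0.8 + 1.1·70 = 77.8
e = 80.3 − 77.8 = 2.5
e/s = 2.5 / 2.630 = 0.9506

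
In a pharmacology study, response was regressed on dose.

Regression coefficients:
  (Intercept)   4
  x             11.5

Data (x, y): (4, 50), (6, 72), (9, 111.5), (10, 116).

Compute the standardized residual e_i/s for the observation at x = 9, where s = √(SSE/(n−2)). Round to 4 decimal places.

x=4: ŷ = 4 + 11.5·4 = 50; e = 50 − 50 = 0
x=6: ŷ = 4 + 11.5·6 = 73; e = 72 − 73 = -1
x=9: ŷ = 4 + 11.5·9 = 107.5; e = 111.5 − 107.5 = 4
x=10: ŷ = 4 + 11.5·10 = 119; e = 116 − 119 = -3
SSE = 0 + 1 + 16 + 9 = 26
s = √(26/2) = 3.60555
e/s = 4 / 3.60555 = 1.1094

1.1094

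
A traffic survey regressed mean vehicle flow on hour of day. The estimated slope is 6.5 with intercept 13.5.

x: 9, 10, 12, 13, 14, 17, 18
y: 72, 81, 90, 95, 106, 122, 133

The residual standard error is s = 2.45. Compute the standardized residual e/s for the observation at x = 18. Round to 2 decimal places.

1.02

ŷ = 13.5 + 6.5·18 = 130.5
e = 133 − 130.5 = 2.5
e/s = 2.5 / 2.45 = 1.02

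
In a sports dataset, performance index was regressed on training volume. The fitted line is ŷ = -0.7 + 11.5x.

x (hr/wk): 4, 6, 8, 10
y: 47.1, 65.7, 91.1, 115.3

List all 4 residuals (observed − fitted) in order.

1.8, -2.6, -0.2, 1

x=4: ŷ = -0.7 + 11.5·4 = 45.3; r = 47.1 − 45.3 = 1.8
x=6: ŷ = -0.7 + 11.5·6 = 68.3; r = 65.7 − 68.3 = -2.6
x=8: ŷ = -0.7 + 11.5·8 = 91.3; r = 91.1 − 91.3 = -0.2
x=10: ŷ = -0.7 + 11.5·10 = 114.3; r = 115.3 − 114.3 = 1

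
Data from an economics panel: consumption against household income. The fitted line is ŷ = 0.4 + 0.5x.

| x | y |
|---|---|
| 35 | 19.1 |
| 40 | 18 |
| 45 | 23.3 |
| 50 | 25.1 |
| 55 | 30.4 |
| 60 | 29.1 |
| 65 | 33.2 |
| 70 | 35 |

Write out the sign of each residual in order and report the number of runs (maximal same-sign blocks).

x=35: ŷ = 0.4 + 0.5·35 = 17.9; r = 19.1 − 17.9 = 1.2
x=40: ŷ = 0.4 + 0.5·40 = 20.4; r = 18 − 20.4 = -2.4
x=45: ŷ = 0.4 + 0.5·45 = 22.9; r = 23.3 − 22.9 = 0.4
x=50: ŷ = 0.4 + 0.5·50 = 25.4; r = 25.1 − 25.4 = -0.3
x=55: ŷ = 0.4 + 0.5·55 = 27.9; r = 30.4 − 27.9 = 2.5
x=60: ŷ = 0.4 + 0.5·60 = 30.4; r = 29.1 − 30.4 = -1.3
x=65: ŷ = 0.4 + 0.5·65 = 32.9; r = 33.2 − 32.9 = 0.3
x=70: ŷ = 0.4 + 0.5·70 = 35.4; r = 35 − 35.4 = -0.4
Signs: + − + − + − + −
Runs: +×1, −×1, +×1, −×1, +×1, −×1, +×1, −×1 → 8

8 runs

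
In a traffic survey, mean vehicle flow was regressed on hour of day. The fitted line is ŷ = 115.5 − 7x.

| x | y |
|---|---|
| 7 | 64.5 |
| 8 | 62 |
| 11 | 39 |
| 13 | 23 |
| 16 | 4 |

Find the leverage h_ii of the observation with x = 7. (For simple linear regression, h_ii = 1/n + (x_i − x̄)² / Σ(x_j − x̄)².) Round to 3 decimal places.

h = 0.496

x̄ = (7 + 8 + 11 + 13 + 16)/5 = 11
Σ(x − x̄)² = 16 + 9 + 0 + 4 + 25 = 54
h = 1/5 + (-4)²/54 = 0.2 + 0.296296 = 0.496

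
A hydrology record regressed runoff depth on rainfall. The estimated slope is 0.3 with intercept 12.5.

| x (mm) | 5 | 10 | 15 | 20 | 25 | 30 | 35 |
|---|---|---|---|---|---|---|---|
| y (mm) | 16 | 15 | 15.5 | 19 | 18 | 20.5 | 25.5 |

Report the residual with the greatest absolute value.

r = 2.5

x=5: ŷ = 12.5 + 0.3·5 = 14; r = 16 − 14 = 2
x=10: ŷ = 12.5 + 0.3·10 = 15.5; r = 15 − 15.5 = -0.5
x=15: ŷ = 12.5 + 0.3·15 = 17; r = 15.5 − 17 = -1.5
x=20: ŷ = 12.5 + 0.3·20 = 18.5; r = 19 − 18.5 = 0.5
x=25: ŷ = 12.5 + 0.3·25 = 20; r = 18 − 20 = -2
x=30: ŷ = 12.5 + 0.3·30 = 21.5; r = 20.5 − 21.5 = -1
x=35: ŷ = 12.5 + 0.3·35 = 23; r = 25.5 − 23 = 2.5
Largest |r| is 2.5 at x = 35, residual 2.5.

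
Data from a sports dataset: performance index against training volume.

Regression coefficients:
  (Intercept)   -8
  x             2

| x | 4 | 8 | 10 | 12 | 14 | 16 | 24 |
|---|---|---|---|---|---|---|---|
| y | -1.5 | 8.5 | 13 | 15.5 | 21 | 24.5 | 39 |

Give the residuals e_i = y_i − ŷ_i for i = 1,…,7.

-1.5, 0.5, 1, -0.5, 1, 0.5, -1

x=4: ŷ = -8 + 2·4 = 0; e = -1.5 − 0 = -1.5
x=8: ŷ = -8 + 2·8 = 8; e = 8.5 − 8 = 0.5
x=10: ŷ = -8 + 2·10 = 12; e = 13 − 12 = 1
x=12: ŷ = -8 + 2·12 = 16; e = 15.5 − 16 = -0.5
x=14: ŷ = -8 + 2·14 = 20; e = 21 − 20 = 1
x=16: ŷ = -8 + 2·16 = 24; e = 24.5 − 24 = 0.5
x=24: ŷ = -8 + 2·24 = 40; e = 39 − 40 = -1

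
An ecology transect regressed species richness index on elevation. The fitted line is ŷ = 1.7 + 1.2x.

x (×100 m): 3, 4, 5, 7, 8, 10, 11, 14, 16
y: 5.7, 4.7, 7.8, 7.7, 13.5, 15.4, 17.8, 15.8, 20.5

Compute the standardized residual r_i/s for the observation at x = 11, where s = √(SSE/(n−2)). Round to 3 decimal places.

x=3: ŷ = 1.7 + 1.2·3 = 5.3; r = 5.7 − 5.3 = 0.4
x=4: ŷ = 1.7 + 1.2·4 = 6.5; r = 4.7 − 6.5 = -1.8
x=5: ŷ = 1.7 + 1.2·5 = 7.7; r = 7.8 − 7.7 = 0.1
x=7: ŷ = 1.7 + 1.2·7 = 10.1; r = 7.7 − 10.1 = -2.4
x=8: ŷ = 1.7 + 1.2·8 = 11.3; r = 13.5 − 11.3 = 2.2
x=10: ŷ = 1.7 + 1.2·10 = 13.7; r = 15.4 − 13.7 = 1.7
x=11: ŷ = 1.7 + 1.2·11 = 14.9; r = 17.8 − 14.9 = 2.9
x=14: ŷ = 1.7 + 1.2·14 = 18.5; r = 15.8 − 18.5 = -2.7
x=16: ŷ = 1.7 + 1.2·16 = 20.9; r = 20.5 − 20.9 = -0.4
SSE = 0.16 + 3.24 + 0.01 + 5.76 + 4.84 + 2.89 + 8.41 + 7.29 + 0.16 = 32.76
s = √(32.76/7) = 2.16333
r/s = 2.9 / 2.16333 = 1.341

1.341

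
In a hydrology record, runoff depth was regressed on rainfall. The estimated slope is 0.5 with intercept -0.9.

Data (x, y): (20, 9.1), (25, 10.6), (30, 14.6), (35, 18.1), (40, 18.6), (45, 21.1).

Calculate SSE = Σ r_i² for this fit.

x=20: ŷ = -0.9 + 0.5·20 = 9.1; r = 9.1 − 9.1 = 0
x=25: ŷ = -0.9 + 0.5·25 = 11.6; r = 10.6 − 11.6 = -1
x=30: ŷ = -0.9 + 0.5·30 = 14.1; r = 14.6 − 14.1 = 0.5
x=35: ŷ = -0.9 + 0.5·35 = 16.6; r = 18.1 − 16.6 = 1.5
x=40: ŷ = -0.9 + 0.5·40 = 19.1; r = 18.6 − 19.1 = -0.5
x=45: ŷ = -0.9 + 0.5·45 = 21.6; r = 21.1 − 21.6 = -0.5
SSE = 0 + 1 + 0.25 + 2.25 + 0.25 + 0.25 = 4

SSE = 4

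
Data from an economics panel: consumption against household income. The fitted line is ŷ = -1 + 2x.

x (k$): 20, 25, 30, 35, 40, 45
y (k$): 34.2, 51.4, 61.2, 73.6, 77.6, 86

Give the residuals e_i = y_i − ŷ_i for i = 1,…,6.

x=20: ŷ = -1 + 2·20 = 39; e = 34.2 − 39 = -4.8
x=25: ŷ = -1 + 2·25 = 49; e = 51.4 − 49 = 2.4
x=30: ŷ = -1 + 2·30 = 59; e = 61.2 − 59 = 2.2
x=35: ŷ = -1 + 2·35 = 69; e = 73.6 − 69 = 4.6
x=40: ŷ = -1 + 2·40 = 79; e = 77.6 − 79 = -1.4
x=45: ŷ = -1 + 2·45 = 89; e = 86 − 89 = -3

-4.8, 2.4, 2.2, 4.6, -1.4, -3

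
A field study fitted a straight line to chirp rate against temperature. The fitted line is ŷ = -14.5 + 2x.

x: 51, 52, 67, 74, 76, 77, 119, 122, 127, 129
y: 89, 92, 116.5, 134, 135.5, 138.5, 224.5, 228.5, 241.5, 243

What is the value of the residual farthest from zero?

x=51: ŷ = -14.5 + 2·51 = 87.5; r = 89 − 87.5 = 1.5
x=52: ŷ = -14.5 + 2·52 = 89.5; r = 92 − 89.5 = 2.5
x=67: ŷ = -14.5 + 2·67 = 119.5; r = 116.5 − 119.5 = -3
x=74: ŷ = -14.5 + 2·74 = 133.5; r = 134 − 133.5 = 0.5
x=76: ŷ = -14.5 + 2·76 = 137.5; r = 135.5 − 137.5 = -2
x=77: ŷ = -14.5 + 2·77 = 139.5; r = 138.5 − 139.5 = -1
x=119: ŷ = -14.5 + 2·119 = 223.5; r = 224.5 − 223.5 = 1
x=122: ŷ = -14.5 + 2·122 = 229.5; r = 228.5 − 229.5 = -1
x=127: ŷ = -14.5 + 2·127 = 239.5; r = 241.5 − 239.5 = 2
x=129: ŷ = -14.5 + 2·129 = 243.5; r = 243 − 243.5 = -0.5
Largest |r| is 3 at x = 67, residual -3.

r = -3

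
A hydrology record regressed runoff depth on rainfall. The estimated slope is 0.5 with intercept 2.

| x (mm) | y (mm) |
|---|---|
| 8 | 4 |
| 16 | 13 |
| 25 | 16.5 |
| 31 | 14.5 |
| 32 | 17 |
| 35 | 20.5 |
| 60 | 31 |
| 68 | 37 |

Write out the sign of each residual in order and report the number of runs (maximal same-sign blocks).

6 runs

x=8: ŷ = 2 + 0.5·8 = 6; r = 4 − 6 = -2
x=16: ŷ = 2 + 0.5·16 = 10; r = 13 − 10 = 3
x=25: ŷ = 2 + 0.5·25 = 14.5; r = 16.5 − 14.5 = 2
x=31: ŷ = 2 + 0.5·31 = 17.5; r = 14.5 − 17.5 = -3
x=32: ŷ = 2 + 0.5·32 = 18; r = 17 − 18 = -1
x=35: ŷ = 2 + 0.5·35 = 19.5; r = 20.5 − 19.5 = 1
x=60: ŷ = 2 + 0.5·60 = 32; r = 31 − 32 = -1
x=68: ŷ = 2 + 0.5·68 = 36; r = 37 − 36 = 1
Signs: − + + − − + − +
Runs: −×1, +×2, −×2, +×1, −×1, +×1 → 6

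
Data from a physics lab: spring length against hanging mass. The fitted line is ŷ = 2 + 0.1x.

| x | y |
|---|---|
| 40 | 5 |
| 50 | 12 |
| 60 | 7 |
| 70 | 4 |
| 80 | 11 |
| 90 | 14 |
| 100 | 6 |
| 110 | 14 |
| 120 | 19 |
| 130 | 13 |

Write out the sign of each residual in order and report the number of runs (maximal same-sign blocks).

7 runs

x=40: ŷ = 2 + 0.1·40 = 6; e = 5 − 6 = -1
x=50: ŷ = 2 + 0.1·50 = 7; e = 12 − 7 = 5
x=60: ŷ = 2 + 0.1·60 = 8; e = 7 − 8 = -1
x=70: ŷ = 2 + 0.1·70 = 9; e = 4 − 9 = -5
x=80: ŷ = 2 + 0.1·80 = 10; e = 11 − 10 = 1
x=90: ŷ = 2 + 0.1·90 = 11; e = 14 − 11 = 3
x=100: ŷ = 2 + 0.1·100 = 12; e = 6 − 12 = -6
x=110: ŷ = 2 + 0.1·110 = 13; e = 14 − 13 = 1
x=120: ŷ = 2 + 0.1·120 = 14; e = 19 − 14 = 5
x=130: ŷ = 2 + 0.1·130 = 15; e = 13 − 15 = -2
Signs: − + − − + + − + + −
Runs: −×1, +×1, −×2, +×2, −×1, +×2, −×1 → 7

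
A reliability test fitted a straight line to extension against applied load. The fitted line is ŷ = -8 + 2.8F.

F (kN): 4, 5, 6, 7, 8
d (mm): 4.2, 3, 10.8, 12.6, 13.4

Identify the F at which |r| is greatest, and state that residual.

F=4: ŷ = -8 + 2.8·4 = 3.2; r = 4.2 − 3.2 = 1
F=5: ŷ = -8 + 2.8·5 = 6; r = 3 − 6 = -3
F=6: ŷ = -8 + 2.8·6 = 8.8; r = 10.8 − 8.8 = 2
F=7: ŷ = -8 + 2.8·7 = 11.6; r = 12.6 − 11.6 = 1
F=8: ŷ = -8 + 2.8·8 = 14.4; r = 13.4 − 14.4 = -1
Largest |r| is 3 at F = 5, residual -3.

F = 5, r = -3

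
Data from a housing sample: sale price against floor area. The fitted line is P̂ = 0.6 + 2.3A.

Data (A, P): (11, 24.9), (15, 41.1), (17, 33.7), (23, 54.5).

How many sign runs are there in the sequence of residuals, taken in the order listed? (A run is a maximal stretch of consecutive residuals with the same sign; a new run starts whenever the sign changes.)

4 runs

A=11: P̂ = 0.6 + 2.3·11 = 25.9; r = 24.9 − 25.9 = -1
A=15: P̂ = 0.6 + 2.3·15 = 35.1; r = 41.1 − 35.1 = 6
A=17: P̂ = 0.6 + 2.3·17 = 39.7; r = 33.7 − 39.7 = -6
A=23: P̂ = 0.6 + 2.3·23 = 53.5; r = 54.5 − 53.5 = 1
Signs: − + − +
Runs: −×1, +×1, −×1, +×1 → 4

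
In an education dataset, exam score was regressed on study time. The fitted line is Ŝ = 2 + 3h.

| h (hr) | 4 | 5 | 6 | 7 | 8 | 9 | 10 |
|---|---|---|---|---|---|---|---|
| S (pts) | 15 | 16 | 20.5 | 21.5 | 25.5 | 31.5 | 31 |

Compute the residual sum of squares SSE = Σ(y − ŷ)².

h=4: Ŝ = 2 + 3·4 = 14; r = 15 − 14 = 1
h=5: Ŝ = 2 + 3·5 = 17; r = 16 − 17 = -1
h=6: Ŝ = 2 + 3·6 = 20; r = 20.5 − 20 = 0.5
h=7: Ŝ = 2 + 3·7 = 23; r = 21.5 − 23 = -1.5
h=8: Ŝ = 2 + 3·8 = 26; r = 25.5 − 26 = -0.5
h=9: Ŝ = 2 + 3·9 = 29; r = 31.5 − 29 = 2.5
h=10: Ŝ = 2 + 3·10 = 32; r = 31 − 32 = -1
SSE = 1 + 1 + 0.25 + 2.25 + 0.25 + 6.25 + 1 = 12

SSE = 12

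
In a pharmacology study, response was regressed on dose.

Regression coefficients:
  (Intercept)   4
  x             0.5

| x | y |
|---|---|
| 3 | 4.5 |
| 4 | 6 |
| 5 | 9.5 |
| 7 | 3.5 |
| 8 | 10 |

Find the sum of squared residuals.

x=3: ŷ = 4 + 0.5·3 = 5.5; e = 4.5 − 5.5 = -1
x=4: ŷ = 4 + 0.5·4 = 6; e = 6 − 6 = 0
x=5: ŷ = 4 + 0.5·5 = 6.5; e = 9.5 − 6.5 = 3
x=7: ŷ = 4 + 0.5·7 = 7.5; e = 3.5 − 7.5 = -4
x=8: ŷ = 4 + 0.5·8 = 8; e = 10 − 8 = 2
SSE = 1 + 0 + 9 + 16 + 4 = 30

SSE = 30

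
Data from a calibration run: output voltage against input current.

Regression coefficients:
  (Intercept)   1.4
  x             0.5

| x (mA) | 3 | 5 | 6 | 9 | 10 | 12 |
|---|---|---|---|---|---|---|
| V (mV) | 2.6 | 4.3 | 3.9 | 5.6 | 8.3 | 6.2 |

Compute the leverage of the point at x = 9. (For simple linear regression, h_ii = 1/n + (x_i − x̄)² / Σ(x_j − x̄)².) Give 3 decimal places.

h = 0.206

x̄ = (3 + 5 + 6 + 9 + 10 + 12)/6 = 7.5
Σ(x − x̄)² = 20.25 + 6.25 + 2.25 + 2.25 + 6.25 + 20.25 = 57.5
h = 1/6 + (1.5)²/57.5 = 0.166667 + 0.0391304 = 0.206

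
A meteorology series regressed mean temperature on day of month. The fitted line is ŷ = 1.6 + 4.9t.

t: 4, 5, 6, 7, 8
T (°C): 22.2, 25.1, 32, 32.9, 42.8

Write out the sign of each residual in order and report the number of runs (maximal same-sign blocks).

5 runs

t=4: ŷ = 1.6 + 4.9·4 = 21.2; r = 22.2 − 21.2 = 1
t=5: ŷ = 1.6 + 4.9·5 = 26.1; r = 25.1 − 26.1 = -1
t=6: ŷ = 1.6 + 4.9·6 = 31; r = 32 − 31 = 1
t=7: ŷ = 1.6 + 4.9·7 = 35.9; r = 32.9 − 35.9 = -3
t=8: ŷ = 1.6 + 4.9·8 = 40.8; r = 42.8 − 40.8 = 2
Signs: + − + − +
Runs: +×1, −×1, +×1, −×1, +×1 → 5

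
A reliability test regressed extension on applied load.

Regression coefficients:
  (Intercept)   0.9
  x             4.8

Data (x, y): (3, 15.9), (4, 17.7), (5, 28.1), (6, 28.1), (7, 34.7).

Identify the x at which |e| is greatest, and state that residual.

x = 5, e = 3.2

x=3: ŷ = 0.9 + 4.8·3 = 15.3; e = 15.9 − 15.3 = 0.6
x=4: ŷ = 0.9 + 4.8·4 = 20.1; e = 17.7 − 20.1 = -2.4
x=5: ŷ = 0.9 + 4.8·5 = 24.9; e = 28.1 − 24.9 = 3.2
x=6: ŷ = 0.9 + 4.8·6 = 29.7; e = 28.1 − 29.7 = -1.6
x=7: ŷ = 0.9 + 4.8·7 = 34.5; e = 34.7 − 34.5 = 0.2
Largest |e| is 3.2 at x = 5, residual 3.2.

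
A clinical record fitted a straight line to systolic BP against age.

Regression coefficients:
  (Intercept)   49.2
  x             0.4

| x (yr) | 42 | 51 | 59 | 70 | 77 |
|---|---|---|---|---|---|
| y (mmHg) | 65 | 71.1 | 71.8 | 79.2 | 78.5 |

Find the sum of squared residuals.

SSE = 10.5

x=42: ŷ = 49.2 + 0.4·42 = 66; e = 65 − 66 = -1
x=51: ŷ = 49.2 + 0.4·51 = 69.6; e = 71.1 − 69.6 = 1.5
x=59: ŷ = 49.2 + 0.4·59 = 72.8; e = 71.8 − 72.8 = -1
x=70: ŷ = 49.2 + 0.4·70 = 77.2; e = 79.2 − 77.2 = 2
x=77: ŷ = 49.2 + 0.4·77 = 80; e = 78.5 − 80 = -1.5
SSE = 1 + 2.25 + 1 + 4 + 2.25 = 10.5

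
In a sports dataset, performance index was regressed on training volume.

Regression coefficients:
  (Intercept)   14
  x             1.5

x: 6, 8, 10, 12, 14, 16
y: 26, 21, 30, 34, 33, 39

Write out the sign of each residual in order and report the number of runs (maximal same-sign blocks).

x=6: ŷ = 14 + 1.5·6 = 23; r = 26 − 23 = 3
x=8: ŷ = 14 + 1.5·8 = 26; r = 21 − 26 = -5
x=10: ŷ = 14 + 1.5·10 = 29; r = 30 − 29 = 1
x=12: ŷ = 14 + 1.5·12 = 32; r = 34 − 32 = 2
x=14: ŷ = 14 + 1.5·14 = 35; r = 33 − 35 = -2
x=16: ŷ = 14 + 1.5·16 = 38; r = 39 − 38 = 1
Signs: + − + + − +
Runs: +×1, −×1, +×2, −×1, +×1 → 5

5 runs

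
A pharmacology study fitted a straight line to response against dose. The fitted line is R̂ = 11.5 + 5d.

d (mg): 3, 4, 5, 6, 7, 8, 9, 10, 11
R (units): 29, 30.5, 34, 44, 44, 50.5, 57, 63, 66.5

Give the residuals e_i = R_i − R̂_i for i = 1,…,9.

2.5, -1, -2.5, 2.5, -2.5, -1, 0.5, 1.5, 0

d=3: R̂ = 11.5 + 5·3 = 26.5; e = 29 − 26.5 = 2.5
d=4: R̂ = 11.5 + 5·4 = 31.5; e = 30.5 − 31.5 = -1
d=5: R̂ = 11.5 + 5·5 = 36.5; e = 34 − 36.5 = -2.5
d=6: R̂ = 11.5 + 5·6 = 41.5; e = 44 − 41.5 = 2.5
d=7: R̂ = 11.5 + 5·7 = 46.5; e = 44 − 46.5 = -2.5
d=8: R̂ = 11.5 + 5·8 = 51.5; e = 50.5 − 51.5 = -1
d=9: R̂ = 11.5 + 5·9 = 56.5; e = 57 − 56.5 = 0.5
d=10: R̂ = 11.5 + 5·10 = 61.5; e = 63 − 61.5 = 1.5
d=11: R̂ = 11.5 + 5·11 = 66.5; e = 66.5 − 66.5 = 0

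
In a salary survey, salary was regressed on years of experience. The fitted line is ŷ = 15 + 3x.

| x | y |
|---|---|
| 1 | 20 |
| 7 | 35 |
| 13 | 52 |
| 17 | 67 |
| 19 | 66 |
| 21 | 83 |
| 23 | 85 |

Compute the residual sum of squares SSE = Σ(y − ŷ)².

SSE = 72

x=1: ŷ = 15 + 3·1 = 18; r = 20 − 18 = 2
x=7: ŷ = 15 + 3·7 = 36; r = 35 − 36 = -1
x=13: ŷ = 15 + 3·13 = 54; r = 52 − 54 = -2
x=17: ŷ = 15 + 3·17 = 66; r = 67 − 66 = 1
x=19: ŷ = 15 + 3·19 = 72; r = 66 − 72 = -6
x=21: ŷ = 15 + 3·21 = 78; r = 83 − 78 = 5
x=23: ŷ = 15 + 3·23 = 84; r = 85 − 84 = 1
SSE = 4 + 1 + 4 + 1 + 36 + 25 + 1 = 72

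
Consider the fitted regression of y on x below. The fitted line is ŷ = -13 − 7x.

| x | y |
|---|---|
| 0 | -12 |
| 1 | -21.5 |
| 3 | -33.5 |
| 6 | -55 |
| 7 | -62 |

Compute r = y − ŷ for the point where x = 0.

r = 1

ŷ = -13 − 7·0 = -13
r = -12 − (-13) = 1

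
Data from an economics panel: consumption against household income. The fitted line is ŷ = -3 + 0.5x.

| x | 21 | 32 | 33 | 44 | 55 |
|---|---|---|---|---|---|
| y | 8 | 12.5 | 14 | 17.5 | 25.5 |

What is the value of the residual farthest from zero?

e = -1.5

x=21: ŷ = -3 + 0.5·21 = 7.5; e = 8 − 7.5 = 0.5
x=32: ŷ = -3 + 0.5·32 = 13; e = 12.5 − 13 = -0.5
x=33: ŷ = -3 + 0.5·33 = 13.5; e = 14 − 13.5 = 0.5
x=44: ŷ = -3 + 0.5·44 = 19; e = 17.5 − 19 = -1.5
x=55: ŷ = -3 + 0.5·55 = 24.5; e = 25.5 − 24.5 = 1
Largest |e| is 1.5 at x = 44, residual -1.5.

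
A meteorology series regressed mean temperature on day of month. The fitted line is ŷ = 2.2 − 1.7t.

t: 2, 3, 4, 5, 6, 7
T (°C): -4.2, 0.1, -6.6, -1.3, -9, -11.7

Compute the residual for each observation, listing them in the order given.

t=2: ŷ = 2.2 − 1.7·2 = -1.2; r = -4.2 − (-1.2) = -3
t=3: ŷ = 2.2 − 1.7·3 = -2.9; r = 0.1 − (-2.9) = 3
t=4: ŷ = 2.2 − 1.7·4 = -4.6; r = -6.6 − (-4.6) = -2
t=5: ŷ = 2.2 − 1.7·5 = -6.3; r = -1.3 − (-6.3) = 5
t=6: ŷ = 2.2 − 1.7·6 = -8; r = -9 − (-8) = -1
t=7: ŷ = 2.2 − 1.7·7 = -9.7; r = -11.7 − (-9.7) = -2

-3, 3, -2, 5, -1, -2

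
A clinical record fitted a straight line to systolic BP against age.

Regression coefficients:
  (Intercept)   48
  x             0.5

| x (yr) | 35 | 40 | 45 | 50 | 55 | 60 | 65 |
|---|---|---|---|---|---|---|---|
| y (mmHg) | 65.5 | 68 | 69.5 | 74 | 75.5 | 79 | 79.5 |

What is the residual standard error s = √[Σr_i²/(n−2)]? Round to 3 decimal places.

s = 0.894

x=35: ŷ = 48 + 0.5·35 = 65.5; r = 65.5 − 65.5 = 0
x=40: ŷ = 48 + 0.5·40 = 68; r = 68 − 68 = 0
x=45: ŷ = 48 + 0.5·45 = 70.5; r = 69.5 − 70.5 = -1
x=50: ŷ = 48 + 0.5·50 = 73; r = 74 − 73 = 1
x=55: ŷ = 48 + 0.5·55 = 75.5; r = 75.5 − 75.5 = 0
x=60: ŷ = 48 + 0.5·60 = 78; r = 79 − 78 = 1
x=65: ŷ = 48 + 0.5·65 = 80.5; r = 79.5 − 80.5 = -1
SSE = 0 + 0 + 1 + 1 + 0 + 1 + 1 = 4
s = √(4/5) = √0.8 ≈ 0.894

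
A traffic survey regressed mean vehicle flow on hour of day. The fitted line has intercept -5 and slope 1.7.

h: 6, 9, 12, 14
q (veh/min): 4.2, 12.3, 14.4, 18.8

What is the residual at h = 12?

ŷ = -5 + 1.7·12 = 15.4
r = 14.4 − 15.4 = -1

r = -1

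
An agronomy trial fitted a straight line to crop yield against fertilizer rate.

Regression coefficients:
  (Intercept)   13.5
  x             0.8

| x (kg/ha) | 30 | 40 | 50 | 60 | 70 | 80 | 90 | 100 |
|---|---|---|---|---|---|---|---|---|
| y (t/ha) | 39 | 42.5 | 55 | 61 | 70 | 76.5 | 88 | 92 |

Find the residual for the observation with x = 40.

ŷ = 13.5 + 0.8·40 = 45.5
e = 42.5 − 45.5 = -3

e = -3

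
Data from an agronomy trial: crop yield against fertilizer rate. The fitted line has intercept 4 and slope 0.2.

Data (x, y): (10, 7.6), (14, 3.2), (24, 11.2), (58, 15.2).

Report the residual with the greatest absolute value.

e = -3.6

x=10: ŷ = 4 + 0.2·10 = 6; e = 7.6 − 6 = 1.6
x=14: ŷ = 4 + 0.2·14 = 6.8; e = 3.2 − 6.8 = -3.6
x=24: ŷ = 4 + 0.2·24 = 8.8; e = 11.2 − 8.8 = 2.4
x=58: ŷ = 4 + 0.2·58 = 15.6; e = 15.2 − 15.6 = -0.4
Largest |e| is 3.6 at x = 14, residual -3.6.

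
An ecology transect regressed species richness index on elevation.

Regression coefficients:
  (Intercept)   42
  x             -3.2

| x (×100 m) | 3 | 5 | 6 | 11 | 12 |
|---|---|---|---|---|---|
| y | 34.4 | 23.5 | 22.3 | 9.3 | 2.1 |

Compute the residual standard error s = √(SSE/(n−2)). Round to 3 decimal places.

x=3: ŷ = 42 − 3.2·3 = 32.4; e = 34.4 − 32.4 = 2
x=5: ŷ = 42 − 3.2·5 = 26; e = 23.5 − 26 = -2.5
x=6: ŷ = 42 − 3.2·6 = 22.8; e = 22.3 − 22.8 = -0.5
x=11: ŷ = 42 − 3.2·11 = 6.8; e = 9.3 − 6.8 = 2.5
x=12: ŷ = 42 − 3.2·12 = 3.6; e = 2.1 − 3.6 = -1.5
SSE = 4 + 6.25 + 0.25 + 6.25 + 2.25 = 19
s = √(19/3) = √6.33333 ≈ 2.517

s = 2.517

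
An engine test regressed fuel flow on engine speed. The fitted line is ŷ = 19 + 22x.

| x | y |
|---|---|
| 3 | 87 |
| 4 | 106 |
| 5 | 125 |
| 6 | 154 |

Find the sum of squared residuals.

x=3: ŷ = 19 + 22·3 = 85; e = 87 − 85 = 2
x=4: ŷ = 19 + 22·4 = 107; e = 106 − 107 = -1
x=5: ŷ = 19 + 22·5 = 129; e = 125 − 129 = -4
x=6: ŷ = 19 + 22·6 = 151; e = 154 − 151 = 3
SSE = 4 + 1 + 16 + 9 = 30

SSE = 30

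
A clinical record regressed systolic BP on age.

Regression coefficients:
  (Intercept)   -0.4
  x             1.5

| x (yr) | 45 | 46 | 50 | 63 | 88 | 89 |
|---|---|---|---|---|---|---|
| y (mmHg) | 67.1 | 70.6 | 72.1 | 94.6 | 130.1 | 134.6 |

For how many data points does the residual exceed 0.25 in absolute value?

x=45: ŷ = -0.4 + 1.5·45 = 67.1; e = 67.1 − 67.1 = 0
x=46: ŷ = -0.4 + 1.5·46 = 68.6; e = 70.6 − 68.6 = 2
x=50: ŷ = -0.4 + 1.5·50 = 74.6; e = 72.1 − 74.6 = -2.5
x=63: ŷ = -0.4 + 1.5·63 = 94.1; e = 94.6 − 94.1 = 0.5
x=88: ŷ = -0.4 + 1.5·88 = 131.6; e = 130.1 − 131.6 = -1.5
x=89: ŷ = -0.4 + 1.5·89 = 133.1; e = 134.6 − 133.1 = 1.5
|e| > 0.25: x=46 (|e|=2), x=50 (|e|=2.5), x=63 (|e|=0.5), x=88 (|e|=1.5), x=89 (|e|=1.5) → 5

5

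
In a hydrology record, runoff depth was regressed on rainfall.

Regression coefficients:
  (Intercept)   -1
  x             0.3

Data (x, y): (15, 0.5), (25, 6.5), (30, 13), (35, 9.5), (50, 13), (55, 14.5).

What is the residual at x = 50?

ŷ = -1 + 0.3·50 = 14
e = 13 − 14 = -1

e = -1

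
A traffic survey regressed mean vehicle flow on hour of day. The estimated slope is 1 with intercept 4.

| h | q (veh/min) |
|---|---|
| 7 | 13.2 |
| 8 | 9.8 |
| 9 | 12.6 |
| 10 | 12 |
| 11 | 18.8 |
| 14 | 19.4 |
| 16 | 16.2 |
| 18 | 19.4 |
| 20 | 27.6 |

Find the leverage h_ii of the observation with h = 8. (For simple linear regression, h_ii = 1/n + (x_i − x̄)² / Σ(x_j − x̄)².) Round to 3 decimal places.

h̄ = (7 + 8 + 9 + 10 + 11 + 14 + 16 + 18 + 20)/9 = 12.5556
Σ(h − h̄)² = 30.8642 + 20.7531 + 12.642 + 6.53086 + 2.41975 + 2.08642 + 11.8642 + 29.642 + 55.4198 = 172.222
h = 1/9 + (-4.55556)²/172.222 = 0.111111 + 0.120502 = 0.232

h = 0.232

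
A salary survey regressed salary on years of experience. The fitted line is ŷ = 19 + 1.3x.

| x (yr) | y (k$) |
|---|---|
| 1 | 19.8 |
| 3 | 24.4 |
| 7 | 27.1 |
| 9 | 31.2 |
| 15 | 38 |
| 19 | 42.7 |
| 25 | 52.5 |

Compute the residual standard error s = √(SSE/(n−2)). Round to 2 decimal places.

x=1: ŷ = 19 + 1.3·1 = 20.3; r = 19.8 − 20.3 = -0.5
x=3: ŷ = 19 + 1.3·3 = 22.9; r = 24.4 − 22.9 = 1.5
x=7: ŷ = 19 + 1.3·7 = 28.1; r = 27.1 − 28.1 = -1
x=9: ŷ = 19 + 1.3·9 = 30.7; r = 31.2 − 30.7 = 0.5
x=15: ŷ = 19 + 1.3·15 = 38.5; r = 38 − 38.5 = -0.5
x=19: ŷ = 19 + 1.3·19 = 43.7; r = 42.7 − 43.7 = -1
x=25: ŷ = 19 + 1.3·25 = 51.5; r = 52.5 − 51.5 = 1
SSE = 0.25 + 2.25 + 1 + 0.25 + 0.25 + 1 + 1 = 6
s = √(6/5) = √1.2 ≈ 1.10

s = 1.10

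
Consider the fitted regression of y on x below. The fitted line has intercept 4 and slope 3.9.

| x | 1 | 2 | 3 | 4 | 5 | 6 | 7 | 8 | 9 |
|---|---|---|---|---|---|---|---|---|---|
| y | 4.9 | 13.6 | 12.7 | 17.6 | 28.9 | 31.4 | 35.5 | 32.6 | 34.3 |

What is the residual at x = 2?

e = 1.8

ŷ = 4 + 3.9·2 = 11.8
e = 13.6 − 11.8 = 1.8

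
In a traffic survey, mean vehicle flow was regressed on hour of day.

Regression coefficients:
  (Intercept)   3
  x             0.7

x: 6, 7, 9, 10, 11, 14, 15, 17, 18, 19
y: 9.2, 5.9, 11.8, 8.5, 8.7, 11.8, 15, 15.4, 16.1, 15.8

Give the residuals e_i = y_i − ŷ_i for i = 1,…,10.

x=6: ŷ = 3 + 0.7·6 = 7.2; e = 9.2 − 7.2 = 2
x=7: ŷ = 3 + 0.7·7 = 7.9; e = 5.9 − 7.9 = -2
x=9: ŷ = 3 + 0.7·9 = 9.3; e = 11.8 − 9.3 = 2.5
x=10: ŷ = 3 + 0.7·10 = 10; e = 8.5 − 10 = -1.5
x=11: ŷ = 3 + 0.7·11 = 10.7; e = 8.7 − 10.7 = -2
x=14: ŷ = 3 + 0.7·14 = 12.8; e = 11.8 − 12.8 = -1
x=15: ŷ = 3 + 0.7·15 = 13.5; e = 15 − 13.5 = 1.5
x=17: ŷ = 3 + 0.7·17 = 14.9; e = 15.4 − 14.9 = 0.5
x=18: ŷ = 3 + 0.7·18 = 15.6; e = 16.1 − 15.6 = 0.5
x=19: ŷ = 3 + 0.7·19 = 16.3; e = 15.8 − 16.3 = -0.5

2, -2, 2.5, -1.5, -2, -1, 1.5, 0.5, 0.5, -0.5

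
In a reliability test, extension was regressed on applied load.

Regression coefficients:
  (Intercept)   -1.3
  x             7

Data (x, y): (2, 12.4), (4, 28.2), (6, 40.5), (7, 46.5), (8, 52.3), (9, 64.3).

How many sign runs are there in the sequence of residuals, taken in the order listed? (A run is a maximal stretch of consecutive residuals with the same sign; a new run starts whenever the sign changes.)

4 runs

x=2: ŷ = -1.3 + 7·2 = 12.7; r = 12.4 − 12.7 = -0.3
x=4: ŷ = -1.3 + 7·4 = 26.7; r = 28.2 − 26.7 = 1.5
x=6: ŷ = -1.3 + 7·6 = 40.7; r = 40.5 − 40.7 = -0.2
x=7: ŷ = -1.3 + 7·7 = 47.7; r = 46.5 − 47.7 = -1.2
x=8: ŷ = -1.3 + 7·8 = 54.7; r = 52.3 − 54.7 = -2.4
x=9: ŷ = -1.3 + 7·9 = 61.7; r = 64.3 − 61.7 = 2.6
Signs: − + − − − +
Runs: −×1, +×1, −×3, +×1 → 4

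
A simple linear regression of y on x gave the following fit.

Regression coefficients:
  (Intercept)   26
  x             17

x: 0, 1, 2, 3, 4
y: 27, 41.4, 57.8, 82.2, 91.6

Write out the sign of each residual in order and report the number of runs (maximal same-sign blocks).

x=0: ŷ = 26 + 17·0 = 26; r = 27 − 26 = 1
x=1: ŷ = 26 + 17·1 = 43; r = 41.4 − 43 = -1.6
x=2: ŷ = 26 + 17·2 = 60; r = 57.8 − 60 = -2.2
x=3: ŷ = 26 + 17·3 = 77; r = 82.2 − 77 = 5.2
x=4: ŷ = 26 + 17·4 = 94; r = 91.6 − 94 = -2.4
Signs: + − − + −
Runs: +×1, −×2, +×1, −×1 → 4

4 runs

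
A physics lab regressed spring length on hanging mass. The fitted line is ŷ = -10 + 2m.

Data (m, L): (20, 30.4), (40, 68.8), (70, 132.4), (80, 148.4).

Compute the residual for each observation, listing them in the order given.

0.4, -1.2, 2.4, -1.6

m=20: ŷ = -10 + 2·20 = 30; e = 30.4 − 30 = 0.4
m=40: ŷ = -10 + 2·40 = 70; e = 68.8 − 70 = -1.2
m=70: ŷ = -10 + 2·70 = 130; e = 132.4 − 130 = 2.4
m=80: ŷ = -10 + 2·80 = 150; e = 148.4 − 150 = -1.6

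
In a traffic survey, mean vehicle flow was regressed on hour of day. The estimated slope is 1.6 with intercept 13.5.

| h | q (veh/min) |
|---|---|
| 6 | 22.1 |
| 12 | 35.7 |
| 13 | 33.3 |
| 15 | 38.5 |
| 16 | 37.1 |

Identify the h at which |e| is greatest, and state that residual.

h=6: q̂ = 13.5 + 1.6·6 = 23.1; e = 22.1 − 23.1 = -1
h=12: q̂ = 13.5 + 1.6·12 = 32.7; e = 35.7 − 32.7 = 3
h=13: q̂ = 13.5 + 1.6·13 = 34.3; e = 33.3 − 34.3 = -1
h=15: q̂ = 13.5 + 1.6·15 = 37.5; e = 38.5 − 37.5 = 1
h=16: q̂ = 13.5 + 1.6·16 = 39.1; e = 37.1 − 39.1 = -2
Largest |e| is 3 at h = 12, residual 3.

h = 12, e = 3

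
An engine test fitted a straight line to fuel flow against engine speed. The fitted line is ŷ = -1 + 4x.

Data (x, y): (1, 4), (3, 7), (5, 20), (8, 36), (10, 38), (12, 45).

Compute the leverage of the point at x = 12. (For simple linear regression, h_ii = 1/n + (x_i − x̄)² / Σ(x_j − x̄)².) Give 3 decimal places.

x̄ = (1 + 3 + 5 + 8 + 10 + 12)/6 = 6.5
Σ(x − x̄)² = 30.25 + 12.25 + 2.25 + 2.25 + 12.25 + 30.25 = 89.5
h = 1/6 + (5.5)²/89.5 = 0.166667 + 0.337989 = 0.505

h = 0.505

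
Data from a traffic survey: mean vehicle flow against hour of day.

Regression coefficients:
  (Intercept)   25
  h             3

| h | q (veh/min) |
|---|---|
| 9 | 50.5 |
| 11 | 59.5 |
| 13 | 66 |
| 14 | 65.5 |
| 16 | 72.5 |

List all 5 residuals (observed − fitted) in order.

-1.5, 1.5, 2, -1.5, -0.5

h=9: ŷ = 25 + 3·9 = 52; e = 50.5 − 52 = -1.5
h=11: ŷ = 25 + 3·11 = 58; e = 59.5 − 58 = 1.5
h=13: ŷ = 25 + 3·13 = 64; e = 66 − 64 = 2
h=14: ŷ = 25 + 3·14 = 67; e = 65.5 − 67 = -1.5
h=16: ŷ = 25 + 3·16 = 73; e = 72.5 − 73 = -0.5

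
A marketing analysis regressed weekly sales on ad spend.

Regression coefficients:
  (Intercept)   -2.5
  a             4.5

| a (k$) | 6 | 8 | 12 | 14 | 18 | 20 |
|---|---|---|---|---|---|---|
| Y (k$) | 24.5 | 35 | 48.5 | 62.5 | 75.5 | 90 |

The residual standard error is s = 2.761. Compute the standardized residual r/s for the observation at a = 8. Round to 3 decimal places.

0.543

ŷ = -2.5 + 4.5·8 = 33.5
r = 35 − 33.5 = 1.5
r/s = 1.5 / 2.761 = 0.543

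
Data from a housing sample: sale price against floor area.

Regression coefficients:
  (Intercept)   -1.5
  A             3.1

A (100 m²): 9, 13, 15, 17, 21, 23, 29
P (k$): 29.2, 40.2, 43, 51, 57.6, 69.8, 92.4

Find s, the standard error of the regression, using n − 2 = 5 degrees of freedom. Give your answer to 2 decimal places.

s = 3.63

A=9: P̂ = -1.5 + 3.1·9 = 26.4; e = 29.2 − 26.4 = 2.8
A=13: P̂ = -1.5 + 3.1·13 = 38.8; e = 40.2 − 38.8 = 1.4
A=15: P̂ = -1.5 + 3.1·15 = 45; e = 43 − 45 = -2
A=17: P̂ = -1.5 + 3.1·17 = 51.2; e = 51 − 51.2 = -0.2
A=21: P̂ = -1.5 + 3.1·21 = 63.6; e = 57.6 − 63.6 = -6
A=23: P̂ = -1.5 + 3.1·23 = 69.8; e = 69.8 − 69.8 = 0
A=29: P̂ = -1.5 + 3.1·29 = 88.4; e = 92.4 − 88.4 = 4
SSE = 7.84 + 1.96 + 4 + 0.04 + 36 + 0 + 16 = 65.84
s = √(65.84/5) = √13.168 ≈ 3.63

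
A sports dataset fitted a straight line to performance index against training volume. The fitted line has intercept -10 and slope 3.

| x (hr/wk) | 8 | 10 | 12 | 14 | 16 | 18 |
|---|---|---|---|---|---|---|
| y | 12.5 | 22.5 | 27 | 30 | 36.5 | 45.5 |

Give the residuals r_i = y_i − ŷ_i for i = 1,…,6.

-1.5, 2.5, 1, -2, -1.5, 1.5

x=8: ŷ = -10 + 3·8 = 14; r = 12.5 − 14 = -1.5
x=10: ŷ = -10 + 3·10 = 20; r = 22.5 − 20 = 2.5
x=12: ŷ = -10 + 3·12 = 26; r = 27 − 26 = 1
x=14: ŷ = -10 + 3·14 = 32; r = 30 − 32 = -2
x=16: ŷ = -10 + 3·16 = 38; r = 36.5 − 38 = -1.5
x=18: ŷ = -10 + 3·18 = 44; r = 45.5 − 44 = 1.5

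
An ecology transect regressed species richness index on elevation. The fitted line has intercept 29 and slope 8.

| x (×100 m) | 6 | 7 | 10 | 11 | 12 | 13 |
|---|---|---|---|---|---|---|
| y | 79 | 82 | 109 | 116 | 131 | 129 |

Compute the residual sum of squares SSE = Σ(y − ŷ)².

SSE = 66

x=6: ŷ = 29 + 8·6 = 77; r = 79 − 77 = 2
x=7: ŷ = 29 + 8·7 = 85; r = 82 − 85 = -3
x=10: ŷ = 29 + 8·10 = 109; r = 109 − 109 = 0
x=11: ŷ = 29 + 8·11 = 117; r = 116 − 117 = -1
x=12: ŷ = 29 + 8·12 = 125; r = 131 − 125 = 6
x=13: ŷ = 29 + 8·13 = 133; r = 129 − 133 = -4
SSE = 4 + 9 + 0 + 1 + 36 + 16 = 66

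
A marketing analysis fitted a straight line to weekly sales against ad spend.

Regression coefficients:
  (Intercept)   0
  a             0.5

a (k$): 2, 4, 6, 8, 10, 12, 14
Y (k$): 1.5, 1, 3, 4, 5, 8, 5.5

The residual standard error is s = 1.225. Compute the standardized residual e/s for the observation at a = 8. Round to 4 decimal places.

ŷ = 0.5·8 = 4
e = 4 − 4 = 0
e/s = 0 / 1.225 = 0.0000

0.0000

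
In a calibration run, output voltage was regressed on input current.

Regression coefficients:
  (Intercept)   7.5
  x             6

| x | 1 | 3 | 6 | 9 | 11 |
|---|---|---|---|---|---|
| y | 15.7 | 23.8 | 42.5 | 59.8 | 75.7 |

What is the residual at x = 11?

e = 2.2

ŷ = 7.5 + 6·11 = 73.5
e = 75.7 − 73.5 = 2.2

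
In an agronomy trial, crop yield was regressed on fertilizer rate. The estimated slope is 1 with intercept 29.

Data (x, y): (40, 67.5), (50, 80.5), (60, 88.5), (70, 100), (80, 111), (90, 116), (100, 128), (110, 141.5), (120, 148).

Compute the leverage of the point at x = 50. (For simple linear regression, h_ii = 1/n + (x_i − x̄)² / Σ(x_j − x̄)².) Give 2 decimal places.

x̄ = (40 + 50 + 60 + 70 + 80 + 90 + 100 + 110 + 120)/9 = 80
Σ(x − x̄)² = 1600 + 900 + 400 + 100 + 0 + 100 + 400 + 900 + 1600 = 6000
h = 1/9 + (-30)²/6000 = 0.111111 + 0.15 = 0.26

h = 0.26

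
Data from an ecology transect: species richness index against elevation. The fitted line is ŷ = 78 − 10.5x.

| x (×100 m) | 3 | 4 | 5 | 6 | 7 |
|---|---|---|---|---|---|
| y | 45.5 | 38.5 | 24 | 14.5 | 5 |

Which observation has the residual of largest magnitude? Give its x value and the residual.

x = 4, e = 2.5

x=3: ŷ = 78 − 10.5·3 = 46.5; e = 45.5 − 46.5 = -1
x=4: ŷ = 78 − 10.5·4 = 36; e = 38.5 − 36 = 2.5
x=5: ŷ = 78 − 10.5·5 = 25.5; e = 24 − 25.5 = -1.5
x=6: ŷ = 78 − 10.5·6 = 15; e = 14.5 − 15 = -0.5
x=7: ŷ = 78 − 10.5·7 = 4.5; e = 5 − 4.5 = 0.5
Largest |e| is 2.5 at x = 4, residual 2.5.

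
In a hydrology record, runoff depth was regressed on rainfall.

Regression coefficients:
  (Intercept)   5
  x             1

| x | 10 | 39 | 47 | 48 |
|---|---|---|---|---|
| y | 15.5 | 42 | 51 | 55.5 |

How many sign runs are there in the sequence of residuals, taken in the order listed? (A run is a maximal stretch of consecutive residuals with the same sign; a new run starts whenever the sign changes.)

x=10: ŷ = 5 + 10 = 15; r = 15.5 − 15 = 0.5
x=39: ŷ = 5 + 39 = 44; r = 42 − 44 = -2
x=47: ŷ = 5 + 47 = 52; r = 51 − 52 = -1
x=48: ŷ = 5 + 48 = 53; r = 55.5 − 53 = 2.5
Signs: + − − +
Runs: +×1, −×2, +×1 → 3

3 runs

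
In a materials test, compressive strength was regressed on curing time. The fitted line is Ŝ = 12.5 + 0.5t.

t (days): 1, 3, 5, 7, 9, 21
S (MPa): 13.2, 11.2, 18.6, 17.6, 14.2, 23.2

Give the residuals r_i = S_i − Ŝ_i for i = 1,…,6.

0.2, -2.8, 3.6, 1.6, -2.8, 0.2

t=1: Ŝ = 12.5 + 0.5·1 = 13; r = 13.2 − 13 = 0.2
t=3: Ŝ = 12.5 + 0.5·3 = 14; r = 11.2 − 14 = -2.8
t=5: Ŝ = 12.5 + 0.5·5 = 15; r = 18.6 − 15 = 3.6
t=7: Ŝ = 12.5 + 0.5·7 = 16; r = 17.6 − 16 = 1.6
t=9: Ŝ = 12.5 + 0.5·9 = 17; r = 14.2 − 17 = -2.8
t=21: Ŝ = 12.5 + 0.5·21 = 23; r = 23.2 − 23 = 0.2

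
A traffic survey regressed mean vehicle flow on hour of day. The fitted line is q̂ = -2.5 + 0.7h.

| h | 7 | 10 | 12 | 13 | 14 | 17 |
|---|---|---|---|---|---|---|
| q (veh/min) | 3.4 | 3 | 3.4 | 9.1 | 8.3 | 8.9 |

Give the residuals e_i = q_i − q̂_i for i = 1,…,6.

1, -1.5, -2.5, 2.5, 1, -0.5

h=7: q̂ = -2.5 + 0.7·7 = 2.4; e = 3.4 − 2.4 = 1
h=10: q̂ = -2.5 + 0.7·10 = 4.5; e = 3 − 4.5 = -1.5
h=12: q̂ = -2.5 + 0.7·12 = 5.9; e = 3.4 − 5.9 = -2.5
h=13: q̂ = -2.5 + 0.7·13 = 6.6; e = 9.1 − 6.6 = 2.5
h=14: q̂ = -2.5 + 0.7·14 = 7.3; e = 8.3 − 7.3 = 1
h=17: q̂ = -2.5 + 0.7·17 = 9.4; e = 8.9 − 9.4 = -0.5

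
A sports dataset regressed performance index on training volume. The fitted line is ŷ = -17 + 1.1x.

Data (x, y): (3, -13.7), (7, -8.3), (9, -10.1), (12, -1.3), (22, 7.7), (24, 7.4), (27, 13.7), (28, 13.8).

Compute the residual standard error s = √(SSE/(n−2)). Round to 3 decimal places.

x=3: ŷ = -17 + 1.1·3 = -13.7; r = -13.7 − (-13.7) = 0
x=7: ŷ = -17 + 1.1·7 = -9.3; r = -8.3 − (-9.3) = 1
x=9: ŷ = -17 + 1.1·9 = -7.1; r = -10.1 − (-7.1) = -3
x=12: ŷ = -17 + 1.1·12 = -3.8; r = -1.3 − (-3.8) = 2.5
x=22: ŷ = -17 + 1.1·22 = 7.2; r = 7.7 − 7.2 = 0.5
x=24: ŷ = -17 + 1.1·24 = 9.4; r = 7.4 − 9.4 = -2
x=27: ŷ = -17 + 1.1·27 = 12.7; r = 13.7 − 12.7 = 1
x=28: ŷ = -17 + 1.1·28 = 13.8; r = 13.8 − 13.8 = 0
SSE = 0 + 1 + 9 + 6.25 + 0.25 + 4 + 1 + 0 = 21.5
s = √(21.5/6) = √3.58333 ≈ 1.893

s = 1.893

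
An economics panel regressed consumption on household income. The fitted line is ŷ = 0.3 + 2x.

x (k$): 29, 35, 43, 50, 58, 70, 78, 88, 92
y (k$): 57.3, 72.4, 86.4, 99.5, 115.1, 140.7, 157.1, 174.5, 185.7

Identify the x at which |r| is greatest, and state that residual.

x=29: ŷ = 0.3 + 2·29 = 58.3; r = 57.3 − 58.3 = -1
x=35: ŷ = 0.3 + 2·35 = 70.3; r = 72.4 − 70.3 = 2.1
x=43: ŷ = 0.3 + 2·43 = 86.3; r = 86.4 − 86.3 = 0.1
x=50: ŷ = 0.3 + 2·50 = 100.3; r = 99.5 − 100.3 = -0.8
x=58: ŷ = 0.3 + 2·58 = 116.3; r = 115.1 − 116.3 = -1.2
x=70: ŷ = 0.3 + 2·70 = 140.3; r = 140.7 − 140.3 = 0.4
x=78: ŷ = 0.3 + 2·78 = 156.3; r = 157.1 − 156.3 = 0.8
x=88: ŷ = 0.3 + 2·88 = 176.3; r = 174.5 − 176.3 = -1.8
x=92: ŷ = 0.3 + 2·92 = 184.3; r = 185.7 − 184.3 = 1.4
Largest |r| is 2.1 at x = 35, residual 2.1.

x = 35, r = 2.1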